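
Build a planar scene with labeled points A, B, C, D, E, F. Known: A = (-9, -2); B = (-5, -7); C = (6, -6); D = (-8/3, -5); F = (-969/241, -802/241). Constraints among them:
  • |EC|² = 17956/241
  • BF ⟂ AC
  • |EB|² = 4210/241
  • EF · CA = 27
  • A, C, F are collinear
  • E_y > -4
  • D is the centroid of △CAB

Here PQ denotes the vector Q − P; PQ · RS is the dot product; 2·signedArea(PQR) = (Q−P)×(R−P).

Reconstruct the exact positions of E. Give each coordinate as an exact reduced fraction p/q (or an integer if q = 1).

E = (-564/241, -910/241)

1. E_x = -564/241  [line 15·x + -4·y + 20 = 0 ∩ |EB|² = 4210/241]
2. E_y = -910/241  [line 15·x + -4·y + 20 = 0 ∩ |EB|² = 4210/241]
   → E = (-564/241, -910/241)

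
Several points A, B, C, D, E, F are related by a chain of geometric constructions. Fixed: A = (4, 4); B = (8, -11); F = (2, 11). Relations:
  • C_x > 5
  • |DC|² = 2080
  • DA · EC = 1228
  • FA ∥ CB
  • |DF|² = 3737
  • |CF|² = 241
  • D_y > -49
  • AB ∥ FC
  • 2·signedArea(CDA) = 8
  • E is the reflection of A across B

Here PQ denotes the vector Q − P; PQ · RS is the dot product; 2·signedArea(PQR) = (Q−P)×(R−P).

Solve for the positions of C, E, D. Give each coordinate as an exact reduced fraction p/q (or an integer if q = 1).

C = (6, -4)
D = (18, -48)
E = (12, -26)

1. C_x = 6  [FA ∥ CB ∩ AB ∥ FC]
2. C_y = -4  [FA ∥ CB ∩ AB ∥ FC]
   → C = (6, -4)
3. E_x = 12  [E is the reflection of A across B]
4. E_y = -26  [E is the reflection of A across B]
   → E = (12, -26)
5. D_x = 18  [DA · EC = 1228 ∩ 2·signedArea(CDA) = 8]
6. D_y = -48  [DA · EC = 1228 ∩ 2·signedArea(CDA) = 8]
   → D = (18, -48)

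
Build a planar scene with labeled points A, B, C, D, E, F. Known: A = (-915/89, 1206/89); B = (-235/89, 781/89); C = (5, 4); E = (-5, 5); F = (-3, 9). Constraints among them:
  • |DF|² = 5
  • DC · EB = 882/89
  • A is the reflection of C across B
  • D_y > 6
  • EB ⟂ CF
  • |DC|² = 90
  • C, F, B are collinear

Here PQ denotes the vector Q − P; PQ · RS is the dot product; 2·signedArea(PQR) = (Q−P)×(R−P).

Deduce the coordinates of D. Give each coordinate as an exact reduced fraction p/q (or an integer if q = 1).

1. D_x = -4  [line -210/89·x + -336/89·y + 1512/89 = 0 ∩ |DC|² = 90]
2. D_y = 7  [line -210/89·x + -336/89·y + 1512/89 = 0 ∩ |DC|² = 90]
   → D = (-4, 7)

D = (-4, 7)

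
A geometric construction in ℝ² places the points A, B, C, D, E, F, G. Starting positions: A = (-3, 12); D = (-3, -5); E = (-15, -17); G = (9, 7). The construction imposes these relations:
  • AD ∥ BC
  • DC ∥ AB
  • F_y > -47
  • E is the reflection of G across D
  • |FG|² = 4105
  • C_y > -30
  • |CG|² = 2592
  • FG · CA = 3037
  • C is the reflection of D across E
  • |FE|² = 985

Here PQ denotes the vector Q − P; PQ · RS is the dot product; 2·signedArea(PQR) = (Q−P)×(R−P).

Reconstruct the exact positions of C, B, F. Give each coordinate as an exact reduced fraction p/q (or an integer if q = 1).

1. C_x = -27  [C is the reflection of D across E]
2. C_y = -29  [C is the reflection of D across E]
   → C = (-27, -29)
3. B_x = -27  [AD ∥ BC ∩ DC ∥ AB]
4. B_y = -12  [AD ∥ BC ∩ DC ∥ AB]
   → B = (-27, -12)
5. F_x = -27  [line -24·x + -41·y + -2534 = 0 ∩ |FG|² = 4105]
6. F_y = -46  [line -24·x + -41·y + -2534 = 0 ∩ |FG|² = 4105]
   → F = (-27, -46)

B = (-27, -12)
C = (-27, -29)
F = (-27, -46)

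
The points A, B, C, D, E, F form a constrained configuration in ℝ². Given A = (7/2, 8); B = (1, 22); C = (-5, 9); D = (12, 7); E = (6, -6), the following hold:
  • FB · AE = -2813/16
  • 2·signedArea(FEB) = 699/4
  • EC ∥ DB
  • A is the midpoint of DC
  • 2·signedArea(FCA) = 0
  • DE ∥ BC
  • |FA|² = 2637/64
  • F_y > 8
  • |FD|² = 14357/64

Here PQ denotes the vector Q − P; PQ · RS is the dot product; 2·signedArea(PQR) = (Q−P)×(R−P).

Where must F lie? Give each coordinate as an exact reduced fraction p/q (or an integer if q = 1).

1. F_x = -23/8  [2·signedArea(FCA) = 0 ∩ FB · AE = -2813/16]
2. F_y = 35/4  [2·signedArea(FCA) = 0 ∩ FB · AE = -2813/16]
   → F = (-23/8, 35/4)

F = (-23/8, 35/4)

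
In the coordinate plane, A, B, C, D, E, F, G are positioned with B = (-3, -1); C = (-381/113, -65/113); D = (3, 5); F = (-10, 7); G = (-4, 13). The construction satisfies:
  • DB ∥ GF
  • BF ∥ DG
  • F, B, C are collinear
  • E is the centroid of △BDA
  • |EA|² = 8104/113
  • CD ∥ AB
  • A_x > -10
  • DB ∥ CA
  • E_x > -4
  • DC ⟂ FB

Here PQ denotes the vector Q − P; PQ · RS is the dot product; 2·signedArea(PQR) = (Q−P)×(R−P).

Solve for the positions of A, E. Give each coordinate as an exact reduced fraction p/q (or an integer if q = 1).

1. A_x = -1059/113  [CD ∥ AB ∩ DB ∥ CA]
2. A_y = -743/113  [CD ∥ AB ∩ DB ∥ CA]
   → A = (-1059/113, -743/113)
3. E_x = -353/113  [E is the centroid of △BDA]
4. E_y = -97/113  [E is the centroid of △BDA]
   → E = (-353/113, -97/113)

A = (-1059/113, -743/113)
E = (-353/113, -97/113)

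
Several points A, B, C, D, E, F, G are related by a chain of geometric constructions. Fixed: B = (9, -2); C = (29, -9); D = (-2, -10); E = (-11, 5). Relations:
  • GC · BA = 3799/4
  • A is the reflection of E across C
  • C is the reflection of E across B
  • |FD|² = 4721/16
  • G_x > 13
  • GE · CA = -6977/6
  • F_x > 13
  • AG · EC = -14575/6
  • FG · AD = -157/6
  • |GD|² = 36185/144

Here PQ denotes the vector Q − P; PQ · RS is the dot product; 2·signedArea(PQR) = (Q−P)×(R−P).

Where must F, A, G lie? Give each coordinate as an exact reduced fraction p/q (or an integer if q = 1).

A = (69, -23)
F = (14, -15/4)
G = (41/3, -91/12)

1. A_x = 69  [A is the reflection of E across C]
2. A_y = -23  [A is the reflection of E across C]
   → A = (69, -23)
3. G_x = 41/3  [line -40·x + 14·y + 3917/6 = 0 ∩ |GD|² = 36185/144]
4. G_y = -91/12  [line -40·x + 14·y + 3917/6 = 0 ∩ |GD|² = 36185/144]
   → G = (41/3, -91/12)
5. F_x = 14  [line 71·x + -13·y + -4171/4 = 0 ∩ |FD|² = 4721/16]
6. F_y = -15/4  [line 71·x + -13·y + -4171/4 = 0 ∩ |FD|² = 4721/16]
   → F = (14, -15/4)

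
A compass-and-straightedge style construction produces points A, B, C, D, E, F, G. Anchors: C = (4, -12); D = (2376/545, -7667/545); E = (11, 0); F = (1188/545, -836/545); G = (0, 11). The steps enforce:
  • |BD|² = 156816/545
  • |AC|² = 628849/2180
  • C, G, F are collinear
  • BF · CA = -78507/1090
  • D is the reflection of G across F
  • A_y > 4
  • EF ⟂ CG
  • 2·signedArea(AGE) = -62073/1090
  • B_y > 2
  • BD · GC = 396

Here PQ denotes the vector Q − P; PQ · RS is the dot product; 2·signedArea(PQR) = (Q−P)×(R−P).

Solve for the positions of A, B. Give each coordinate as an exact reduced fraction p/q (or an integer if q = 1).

1. A_x = 594/545  [line 11·x + 11·y + -69817/1090 = 0 ∩ |AC|² = 628849/2180]
2. A_y = 5159/1090  [line 11·x + 11·y + -69817/1090 = 0 ∩ |AC|² = 628849/2180]
   → A = (594/545, 5159/1090)
3. B_x = 792/545  [line -4·x + 23·y + -55 = 0 ∩ |BD|² = 156816/545]
4. B_y = 1441/545  [line -4·x + 23·y + -55 = 0 ∩ |BD|² = 156816/545]
   → B = (792/545, 1441/545)

A = (594/545, 5159/1090)
B = (792/545, 1441/545)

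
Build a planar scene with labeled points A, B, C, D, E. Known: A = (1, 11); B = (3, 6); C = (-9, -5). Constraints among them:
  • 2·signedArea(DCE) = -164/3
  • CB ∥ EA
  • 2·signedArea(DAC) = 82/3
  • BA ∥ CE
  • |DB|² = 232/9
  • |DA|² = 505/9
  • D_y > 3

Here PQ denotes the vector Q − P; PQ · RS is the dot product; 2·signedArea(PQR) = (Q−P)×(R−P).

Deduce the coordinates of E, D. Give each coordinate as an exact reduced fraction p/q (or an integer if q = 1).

D = (-5/3, 4)
E = (-11, 0)

1. E_x = -11  [CB ∥ EA ∩ BA ∥ CE]
2. E_y = 0  [CB ∥ EA ∩ BA ∥ CE]
   → E = (-11, 0)
3. D_x = -5/3  [2·signedArea(DAC) = 82/3 ∩ 2·signedArea(DCE) = -164/3]
4. D_y = 4  [2·signedArea(DAC) = 82/3 ∩ 2·signedArea(DCE) = -164/3]
   → D = (-5/3, 4)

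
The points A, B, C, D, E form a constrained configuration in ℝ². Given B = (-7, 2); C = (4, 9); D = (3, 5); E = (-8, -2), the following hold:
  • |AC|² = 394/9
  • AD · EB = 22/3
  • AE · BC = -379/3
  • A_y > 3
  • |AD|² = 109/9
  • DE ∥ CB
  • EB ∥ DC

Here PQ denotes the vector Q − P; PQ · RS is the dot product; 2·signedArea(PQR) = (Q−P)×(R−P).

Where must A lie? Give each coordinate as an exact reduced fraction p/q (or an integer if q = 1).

A = (-1/3, 4)

1. A_x = -1/3  [AD · EB = 22/3 ∩ AE · BC = -379/3]
2. A_y = 4  [AD · EB = 22/3 ∩ AE · BC = -379/3]
   → A = (-1/3, 4)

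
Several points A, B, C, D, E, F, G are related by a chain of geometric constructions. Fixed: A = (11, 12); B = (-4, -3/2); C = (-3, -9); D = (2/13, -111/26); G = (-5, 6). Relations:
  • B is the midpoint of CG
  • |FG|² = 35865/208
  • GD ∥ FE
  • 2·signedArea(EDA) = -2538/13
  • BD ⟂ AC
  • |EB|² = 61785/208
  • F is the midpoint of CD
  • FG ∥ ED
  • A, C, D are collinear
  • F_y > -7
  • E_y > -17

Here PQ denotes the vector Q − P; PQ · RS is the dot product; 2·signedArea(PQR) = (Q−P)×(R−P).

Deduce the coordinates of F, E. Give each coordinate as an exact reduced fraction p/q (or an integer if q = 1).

E = (97/26, -879/52)
F = (-37/26, -345/52)

1. F_x = -37/26  [F is the midpoint of CD]
2. F_y = -345/52  [F is the midpoint of CD]
   → F = (-37/26, -345/52)
3. E_x = 97/26  [FG ∥ ED ∩ GD ∥ FE]
4. E_y = -879/52  [FG ∥ ED ∩ GD ∥ FE]
   → E = (97/26, -879/52)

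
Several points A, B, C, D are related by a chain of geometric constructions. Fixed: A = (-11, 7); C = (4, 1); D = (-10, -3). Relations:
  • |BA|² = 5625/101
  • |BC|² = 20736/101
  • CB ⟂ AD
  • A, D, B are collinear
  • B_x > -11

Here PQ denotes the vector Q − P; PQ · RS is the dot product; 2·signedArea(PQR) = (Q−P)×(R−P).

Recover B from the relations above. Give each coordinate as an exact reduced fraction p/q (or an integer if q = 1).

B = (-1036/101, -43/101)

1. B_x = -1036/101  [A, D, B are collinear ∩ CB ⟂ AD]
2. B_y = -43/101  [A, D, B are collinear ∩ CB ⟂ AD]
   → B = (-1036/101, -43/101)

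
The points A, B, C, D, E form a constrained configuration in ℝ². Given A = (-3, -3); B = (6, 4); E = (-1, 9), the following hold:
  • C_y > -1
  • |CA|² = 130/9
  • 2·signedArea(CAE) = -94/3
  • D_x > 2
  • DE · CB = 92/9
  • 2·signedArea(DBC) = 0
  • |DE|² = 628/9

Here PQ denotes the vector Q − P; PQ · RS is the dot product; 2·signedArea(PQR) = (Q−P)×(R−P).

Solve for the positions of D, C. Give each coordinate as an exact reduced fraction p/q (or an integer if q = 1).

C = (0, -2/3)
D = (3, 5/3)

1. C_x = 0  [line -12·x + 2·y + 4/3 = 0 ∩ |CA|² = 130/9]
2. C_y = -2/3  [line -12·x + 2·y + 4/3 = 0 ∩ |CA|² = 130/9]
   → C = (0, -2/3)
3. D_x = 3  [2·signedArea(DBC) = 0 ∩ DE · CB = 92/9]
4. D_y = 5/3  [2·signedArea(DBC) = 0 ∩ DE · CB = 92/9]
   → D = (3, 5/3)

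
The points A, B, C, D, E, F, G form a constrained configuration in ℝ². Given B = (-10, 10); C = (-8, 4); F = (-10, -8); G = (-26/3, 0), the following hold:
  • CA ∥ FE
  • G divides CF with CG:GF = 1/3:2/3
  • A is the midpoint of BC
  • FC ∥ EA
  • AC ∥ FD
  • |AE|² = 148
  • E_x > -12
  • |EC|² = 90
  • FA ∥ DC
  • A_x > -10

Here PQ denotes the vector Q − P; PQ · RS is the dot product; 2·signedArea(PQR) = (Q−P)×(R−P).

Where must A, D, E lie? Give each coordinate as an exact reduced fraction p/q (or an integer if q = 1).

A = (-9, 7)
D = (-9, -11)
E = (-11, -5)

1. A_x = -9  [A is the midpoint of BC]
2. A_y = 7  [A is the midpoint of BC]
   → A = (-9, 7)
3. D_x = -9  [FA ∥ DC ∩ AC ∥ FD]
4. D_y = -11  [FA ∥ DC ∩ AC ∥ FD]
   → D = (-9, -11)
5. E_x = -11  [FC ∥ EA ∩ CA ∥ FE]
6. E_y = -5  [FC ∥ EA ∩ CA ∥ FE]
   → E = (-11, -5)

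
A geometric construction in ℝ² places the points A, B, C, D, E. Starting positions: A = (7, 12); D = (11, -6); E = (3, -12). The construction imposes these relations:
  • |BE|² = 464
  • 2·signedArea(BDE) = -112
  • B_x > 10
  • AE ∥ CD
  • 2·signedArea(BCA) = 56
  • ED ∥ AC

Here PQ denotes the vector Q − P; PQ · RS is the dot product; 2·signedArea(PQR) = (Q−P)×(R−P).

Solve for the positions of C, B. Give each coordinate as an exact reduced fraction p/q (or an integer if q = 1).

B = (11, 8)
C = (15, 18)

1. C_x = 15  [AE ∥ CD ∩ ED ∥ AC]
2. C_y = 18  [AE ∥ CD ∩ ED ∥ AC]
   → C = (15, 18)
3. B_x = 11  [line 6·x + -8·y + -2 = 0 ∩ |BE|² = 464]
4. B_y = 8  [line 6·x + -8·y + -2 = 0 ∩ |BE|² = 464]
   → B = (11, 8)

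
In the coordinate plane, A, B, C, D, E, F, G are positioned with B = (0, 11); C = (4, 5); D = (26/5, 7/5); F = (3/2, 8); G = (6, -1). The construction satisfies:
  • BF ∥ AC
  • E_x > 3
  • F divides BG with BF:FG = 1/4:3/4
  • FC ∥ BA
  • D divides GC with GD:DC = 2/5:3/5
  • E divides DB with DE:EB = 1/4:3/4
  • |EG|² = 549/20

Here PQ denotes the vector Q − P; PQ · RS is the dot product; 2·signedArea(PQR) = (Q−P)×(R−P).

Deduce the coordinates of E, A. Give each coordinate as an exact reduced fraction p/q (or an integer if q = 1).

A = (5/2, 8)
E = (39/10, 19/5)

1. E_x = 39/10  [E divides DB with DE:EB = 1/4:3/4]
2. E_y = 19/5  [E divides DB with DE:EB = 1/4:3/4]
   → E = (39/10, 19/5)
3. A_x = 5/2  [BF ∥ AC ∩ FC ∥ BA]
4. A_y = 8  [BF ∥ AC ∩ FC ∥ BA]
   → A = (5/2, 8)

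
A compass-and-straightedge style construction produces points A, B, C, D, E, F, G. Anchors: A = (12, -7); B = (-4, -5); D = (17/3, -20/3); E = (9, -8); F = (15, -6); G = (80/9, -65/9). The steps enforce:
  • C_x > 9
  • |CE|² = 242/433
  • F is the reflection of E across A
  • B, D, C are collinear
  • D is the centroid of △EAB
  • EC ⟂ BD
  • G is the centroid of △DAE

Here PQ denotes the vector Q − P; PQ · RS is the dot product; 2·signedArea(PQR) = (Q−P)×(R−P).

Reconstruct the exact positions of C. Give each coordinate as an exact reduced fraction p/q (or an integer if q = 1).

C = (3952/433, -3145/433)

1. C_x = 3952/433  [B, D, C are collinear ∩ EC ⟂ BD]
2. C_y = -3145/433  [B, D, C are collinear ∩ EC ⟂ BD]
   → C = (3952/433, -3145/433)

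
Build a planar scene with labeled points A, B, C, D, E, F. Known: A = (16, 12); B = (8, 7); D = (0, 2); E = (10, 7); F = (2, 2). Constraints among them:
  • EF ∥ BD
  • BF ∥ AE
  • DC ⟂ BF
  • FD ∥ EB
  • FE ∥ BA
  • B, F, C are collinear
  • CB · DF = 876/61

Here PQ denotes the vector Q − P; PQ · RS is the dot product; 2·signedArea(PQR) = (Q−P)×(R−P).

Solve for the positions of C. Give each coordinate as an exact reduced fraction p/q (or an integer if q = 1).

C = (50/61, 62/61)

1. C_x = 50/61  [B, F, C are collinear ∩ DC ⟂ BF]
2. C_y = 62/61  [B, F, C are collinear ∩ DC ⟂ BF]
   → C = (50/61, 62/61)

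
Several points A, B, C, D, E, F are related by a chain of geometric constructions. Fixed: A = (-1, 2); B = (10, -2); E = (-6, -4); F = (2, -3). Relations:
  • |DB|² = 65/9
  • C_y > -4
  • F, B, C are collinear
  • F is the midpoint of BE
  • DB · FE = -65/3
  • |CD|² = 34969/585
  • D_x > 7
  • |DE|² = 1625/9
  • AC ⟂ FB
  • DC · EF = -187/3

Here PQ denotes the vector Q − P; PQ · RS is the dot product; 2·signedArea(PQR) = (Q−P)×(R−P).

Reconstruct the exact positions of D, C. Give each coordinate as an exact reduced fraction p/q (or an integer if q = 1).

C = (-22/65, -214/65)
D = (22/3, -7/3)

1. D_x = 22/3  [line 8·x + 1·y + -169/3 = 0 ∩ |DB|² = 65/9]
2. D_y = -7/3  [line 8·x + 1·y + -169/3 = 0 ∩ |DB|² = 65/9]
   → D = (22/3, -7/3)
3. C_x = -22/65  [F, B, C are collinear ∩ AC ⟂ FB]
4. C_y = -214/65  [F, B, C are collinear ∩ AC ⟂ FB]
   → C = (-22/65, -214/65)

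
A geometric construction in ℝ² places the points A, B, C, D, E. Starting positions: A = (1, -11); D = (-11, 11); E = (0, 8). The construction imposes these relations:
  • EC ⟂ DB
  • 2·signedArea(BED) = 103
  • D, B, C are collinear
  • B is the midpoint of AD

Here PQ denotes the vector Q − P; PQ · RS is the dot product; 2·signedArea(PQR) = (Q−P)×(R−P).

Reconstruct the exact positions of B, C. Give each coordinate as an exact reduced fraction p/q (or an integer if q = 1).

B = (-5, 0)
C = (-1133/157, 638/157)

1. B_x = -5  [B is the midpoint of AD]
2. B_y = 0  [B is the midpoint of AD]
   → B = (-5, 0)
3. C_x = -1133/157  [D, B, C are collinear ∩ EC ⟂ DB]
4. C_y = 638/157  [D, B, C are collinear ∩ EC ⟂ DB]
   → C = (-1133/157, 638/157)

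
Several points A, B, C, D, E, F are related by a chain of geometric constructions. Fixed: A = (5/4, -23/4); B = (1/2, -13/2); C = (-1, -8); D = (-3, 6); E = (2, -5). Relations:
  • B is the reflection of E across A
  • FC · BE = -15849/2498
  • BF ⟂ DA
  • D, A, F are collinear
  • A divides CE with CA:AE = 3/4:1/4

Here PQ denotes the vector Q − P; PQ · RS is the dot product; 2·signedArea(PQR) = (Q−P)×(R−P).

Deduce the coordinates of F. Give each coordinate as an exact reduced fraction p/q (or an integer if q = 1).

F = (3505/2498, -15421/2498)

1. F_x = 3505/2498  [D, A, F are collinear ∩ BF ⟂ DA]
2. F_y = -15421/2498  [D, A, F are collinear ∩ BF ⟂ DA]
   → F = (3505/2498, -15421/2498)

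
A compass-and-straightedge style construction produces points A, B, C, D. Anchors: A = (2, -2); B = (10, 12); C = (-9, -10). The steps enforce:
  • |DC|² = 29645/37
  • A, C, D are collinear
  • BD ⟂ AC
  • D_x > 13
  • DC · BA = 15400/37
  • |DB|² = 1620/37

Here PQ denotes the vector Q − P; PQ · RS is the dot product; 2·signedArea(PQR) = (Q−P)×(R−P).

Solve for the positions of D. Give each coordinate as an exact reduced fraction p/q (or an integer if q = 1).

1. D_x = 514/37  [A, C, D are collinear ∩ BD ⟂ AC]
2. D_y = 246/37  [A, C, D are collinear ∩ BD ⟂ AC]
   → D = (514/37, 246/37)

D = (514/37, 246/37)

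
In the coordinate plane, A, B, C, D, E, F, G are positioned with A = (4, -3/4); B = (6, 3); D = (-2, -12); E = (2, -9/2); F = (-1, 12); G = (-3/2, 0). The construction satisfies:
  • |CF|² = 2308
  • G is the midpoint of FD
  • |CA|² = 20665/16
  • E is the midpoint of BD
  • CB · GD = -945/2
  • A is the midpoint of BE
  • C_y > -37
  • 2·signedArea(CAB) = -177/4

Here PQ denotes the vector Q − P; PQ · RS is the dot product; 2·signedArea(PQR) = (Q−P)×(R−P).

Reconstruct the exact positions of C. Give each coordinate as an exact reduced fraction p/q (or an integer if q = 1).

1. C_x = -3  [CB · GD = -945/2 ∩ 2·signedArea(CAB) = -177/4]
2. C_y = -36  [CB · GD = -945/2 ∩ 2·signedArea(CAB) = -177/4]
   → C = (-3, -36)

C = (-3, -36)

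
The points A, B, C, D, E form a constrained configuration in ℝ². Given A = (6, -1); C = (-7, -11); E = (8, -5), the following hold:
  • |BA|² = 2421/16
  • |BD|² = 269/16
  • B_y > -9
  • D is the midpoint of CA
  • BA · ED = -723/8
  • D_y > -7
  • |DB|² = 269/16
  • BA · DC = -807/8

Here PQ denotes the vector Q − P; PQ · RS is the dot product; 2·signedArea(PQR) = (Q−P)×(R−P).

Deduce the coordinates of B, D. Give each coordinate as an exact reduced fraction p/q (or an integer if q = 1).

1. D_x = -1/2  [D is the midpoint of CA]
2. D_y = -6  [D is the midpoint of CA]
   → D = (-1/2, -6)
3. B_x = -15/4  [BA · DC = -807/8 ∩ BA · ED = -723/8]
4. B_y = -17/2  [BA · DC = -807/8 ∩ BA · ED = -723/8]
   → B = (-15/4, -17/2)

B = (-15/4, -17/2)
D = (-1/2, -6)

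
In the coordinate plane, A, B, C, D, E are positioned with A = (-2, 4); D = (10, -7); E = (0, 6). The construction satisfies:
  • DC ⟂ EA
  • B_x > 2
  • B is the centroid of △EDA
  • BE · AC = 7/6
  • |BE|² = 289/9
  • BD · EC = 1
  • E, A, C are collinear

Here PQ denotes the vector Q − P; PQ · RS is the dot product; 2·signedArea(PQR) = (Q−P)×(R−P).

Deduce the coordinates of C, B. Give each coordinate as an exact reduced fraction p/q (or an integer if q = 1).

1. C_x = -3/2  [E, A, C are collinear ∩ DC ⟂ EA]
2. C_y = 9/2  [E, A, C are collinear ∩ DC ⟂ EA]
   → C = (-3/2, 9/2)
3. B_x = 8/3  [B is the centroid of △EDA]
4. B_y = 1  [B is the centroid of △EDA]
   → B = (8/3, 1)

B = (8/3, 1)
C = (-3/2, 9/2)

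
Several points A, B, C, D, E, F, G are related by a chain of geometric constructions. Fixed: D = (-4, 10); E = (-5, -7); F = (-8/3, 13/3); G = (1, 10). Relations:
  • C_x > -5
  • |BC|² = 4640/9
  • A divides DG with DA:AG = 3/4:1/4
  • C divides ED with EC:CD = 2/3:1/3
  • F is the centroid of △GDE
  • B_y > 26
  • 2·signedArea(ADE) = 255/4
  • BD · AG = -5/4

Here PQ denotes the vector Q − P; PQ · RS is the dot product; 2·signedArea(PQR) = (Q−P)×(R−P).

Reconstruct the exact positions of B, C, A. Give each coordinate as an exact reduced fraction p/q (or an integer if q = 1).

A = (-1/4, 10)
B = (-3, 27)
C = (-13/3, 13/3)

1. C_x = -13/3  [C divides ED with EC:CD = 2/3:1/3]
2. C_y = 13/3  [C divides ED with EC:CD = 2/3:1/3]
   → C = (-13/3, 13/3)
3. A_x = -1/4  [A divides DG with DA:AG = 3/4:1/4]
4. A_y = 10  [A divides DG with DA:AG = 3/4:1/4]
   → A = (-1/4, 10)
5. B_x = -3  [BD · AG = -5/4]
6. B_y = 27  [|BC|² = 4640/9]
   → B = (-3, 27)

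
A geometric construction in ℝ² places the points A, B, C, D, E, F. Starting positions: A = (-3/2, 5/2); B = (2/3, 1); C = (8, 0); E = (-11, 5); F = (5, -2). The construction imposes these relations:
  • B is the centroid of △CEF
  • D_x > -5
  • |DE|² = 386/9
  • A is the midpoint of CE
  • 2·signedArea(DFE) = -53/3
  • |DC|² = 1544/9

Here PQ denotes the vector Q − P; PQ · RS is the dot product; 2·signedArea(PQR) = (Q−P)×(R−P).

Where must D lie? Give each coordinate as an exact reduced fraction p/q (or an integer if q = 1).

D = (-14/3, 10/3)

1. D_x = -14/3  [line -7·x + -16·y + 62/3 = 0 ∩ |DE|² = 386/9]
2. D_y = 10/3  [line -7·x + -16·y + 62/3 = 0 ∩ |DE|² = 386/9]
   → D = (-14/3, 10/3)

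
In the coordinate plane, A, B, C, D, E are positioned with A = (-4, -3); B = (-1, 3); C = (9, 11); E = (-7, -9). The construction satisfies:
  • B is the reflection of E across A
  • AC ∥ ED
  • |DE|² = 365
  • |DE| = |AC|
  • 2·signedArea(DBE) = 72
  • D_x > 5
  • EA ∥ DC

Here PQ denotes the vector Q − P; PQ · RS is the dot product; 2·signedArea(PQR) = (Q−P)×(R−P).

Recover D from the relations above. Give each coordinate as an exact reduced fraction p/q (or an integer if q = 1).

D = (6, 5)

1. D_x = 6  [EA ∥ DC ∩ AC ∥ ED]
2. D_y = 5  [EA ∥ DC ∩ AC ∥ ED]
   → D = (6, 5)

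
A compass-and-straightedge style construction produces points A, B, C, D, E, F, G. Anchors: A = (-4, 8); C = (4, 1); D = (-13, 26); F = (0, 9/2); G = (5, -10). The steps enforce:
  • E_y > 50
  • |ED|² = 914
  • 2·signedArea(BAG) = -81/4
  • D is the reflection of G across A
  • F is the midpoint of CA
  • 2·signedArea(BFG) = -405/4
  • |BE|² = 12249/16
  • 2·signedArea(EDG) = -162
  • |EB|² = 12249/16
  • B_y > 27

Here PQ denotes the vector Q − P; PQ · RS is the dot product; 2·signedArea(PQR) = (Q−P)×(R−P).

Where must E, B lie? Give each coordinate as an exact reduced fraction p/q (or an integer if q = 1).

B = (-15, 111/4)
E = (-30, 51)

1. E_x = -30  [line 36·x + 18·y + 162 = 0 ∩ |ED|² = 914]
2. E_y = 51  [line 36·x + 18·y + 162 = 0 ∩ |ED|² = 914]
   → E = (-30, 51)
3. B_x = -15  [2·signedArea(BAG) = -81/4 ∩ 2·signedArea(BFG) = -405/4]
4. B_y = 111/4  [2·signedArea(BAG) = -81/4 ∩ 2·signedArea(BFG) = -405/4]
   → B = (-15, 111/4)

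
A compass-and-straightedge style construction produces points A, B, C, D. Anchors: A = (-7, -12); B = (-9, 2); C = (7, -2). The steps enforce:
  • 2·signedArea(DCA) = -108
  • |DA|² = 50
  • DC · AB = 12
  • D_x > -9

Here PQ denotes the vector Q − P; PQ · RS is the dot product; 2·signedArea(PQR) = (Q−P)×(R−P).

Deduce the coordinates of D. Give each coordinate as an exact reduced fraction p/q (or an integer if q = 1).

D = (-8, -5)

1. D_x = -8  [2·signedArea(DCA) = -108 ∩ DC · AB = 12]
2. D_y = -5  [2·signedArea(DCA) = -108 ∩ DC · AB = 12]
   → D = (-8, -5)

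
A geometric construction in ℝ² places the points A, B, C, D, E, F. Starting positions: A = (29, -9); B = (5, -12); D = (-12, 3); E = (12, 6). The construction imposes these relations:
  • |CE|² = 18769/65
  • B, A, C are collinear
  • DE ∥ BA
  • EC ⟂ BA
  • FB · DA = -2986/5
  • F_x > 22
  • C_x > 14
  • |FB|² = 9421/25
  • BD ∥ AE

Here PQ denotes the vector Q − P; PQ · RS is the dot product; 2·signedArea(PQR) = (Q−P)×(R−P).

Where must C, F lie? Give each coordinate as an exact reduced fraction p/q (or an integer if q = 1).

1. C_x = 917/65  [B, A, C are collinear ∩ EC ⟂ BA]
2. C_y = -706/65  [B, A, C are collinear ∩ EC ⟂ BA]
   → C = (917/65, -706/65)
3. F_x = 111/5  [line -41·x + 12·y + 4731/5 = 0 ∩ |FB|² = 9421/25]
4. F_y = -3  [line -41·x + 12·y + 4731/5 = 0 ∩ |FB|² = 9421/25]
   → F = (111/5, -3)

C = (917/65, -706/65)
F = (111/5, -3)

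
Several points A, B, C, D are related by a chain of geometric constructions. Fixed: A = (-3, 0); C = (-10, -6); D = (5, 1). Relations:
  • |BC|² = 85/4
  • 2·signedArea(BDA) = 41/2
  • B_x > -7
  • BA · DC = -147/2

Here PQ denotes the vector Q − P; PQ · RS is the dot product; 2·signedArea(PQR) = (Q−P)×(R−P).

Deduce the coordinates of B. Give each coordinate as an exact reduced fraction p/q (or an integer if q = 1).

B = (-13/2, -3)

1. B_x = -13/2  [2·signedArea(BDA) = 41/2 ∩ BA · DC = -147/2]
2. B_y = -3  [2·signedArea(BDA) = 41/2 ∩ BA · DC = -147/2]
   → B = (-13/2, -3)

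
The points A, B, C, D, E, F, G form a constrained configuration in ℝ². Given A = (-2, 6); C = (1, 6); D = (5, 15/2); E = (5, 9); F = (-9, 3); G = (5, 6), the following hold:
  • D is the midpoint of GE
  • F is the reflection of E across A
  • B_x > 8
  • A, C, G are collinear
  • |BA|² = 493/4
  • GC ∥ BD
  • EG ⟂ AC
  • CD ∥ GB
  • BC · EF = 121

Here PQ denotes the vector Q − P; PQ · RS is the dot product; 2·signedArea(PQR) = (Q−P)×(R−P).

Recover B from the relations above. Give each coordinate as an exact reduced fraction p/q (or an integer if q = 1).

1. B_x = 9  [GC ∥ BD ∩ CD ∥ GB]
2. B_y = 15/2  [GC ∥ BD ∩ CD ∥ GB]
   → B = (9, 15/2)

B = (9, 15/2)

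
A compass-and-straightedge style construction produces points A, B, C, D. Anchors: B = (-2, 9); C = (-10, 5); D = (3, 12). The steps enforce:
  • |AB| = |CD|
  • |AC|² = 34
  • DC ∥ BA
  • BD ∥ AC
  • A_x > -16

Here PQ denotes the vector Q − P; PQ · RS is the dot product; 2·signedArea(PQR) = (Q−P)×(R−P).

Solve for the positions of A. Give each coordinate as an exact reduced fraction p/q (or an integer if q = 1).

1. A_x = -15  [BD ∥ AC ∩ DC ∥ BA]
2. A_y = 2  [BD ∥ AC ∩ DC ∥ BA]
   → A = (-15, 2)

A = (-15, 2)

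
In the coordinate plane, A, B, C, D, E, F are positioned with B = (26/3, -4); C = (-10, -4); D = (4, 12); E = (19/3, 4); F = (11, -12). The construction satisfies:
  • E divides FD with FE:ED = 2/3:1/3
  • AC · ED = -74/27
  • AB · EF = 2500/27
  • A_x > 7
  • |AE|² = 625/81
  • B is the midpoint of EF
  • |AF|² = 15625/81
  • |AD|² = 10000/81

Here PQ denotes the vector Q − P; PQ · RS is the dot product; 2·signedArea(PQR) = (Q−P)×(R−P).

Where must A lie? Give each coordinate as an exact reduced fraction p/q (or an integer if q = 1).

1. A_x = 64/9  [line 7/3·x + -8·y + -160/27 = 0 ∩ |AD|² = 10000/81]
2. A_y = 4/3  [line 7/3·x + -8·y + -160/27 = 0 ∩ |AD|² = 10000/81]
   → A = (64/9, 4/3)

A = (64/9, 4/3)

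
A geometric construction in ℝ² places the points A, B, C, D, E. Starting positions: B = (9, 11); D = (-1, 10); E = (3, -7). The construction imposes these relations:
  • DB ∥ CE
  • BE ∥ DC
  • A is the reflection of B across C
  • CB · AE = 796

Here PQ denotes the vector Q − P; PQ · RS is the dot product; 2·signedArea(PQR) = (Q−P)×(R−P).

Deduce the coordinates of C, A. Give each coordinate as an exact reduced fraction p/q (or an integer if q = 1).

1. C_x = -7  [DB ∥ CE ∩ BE ∥ DC]
2. C_y = -8  [DB ∥ CE ∩ BE ∥ DC]
   → C = (-7, -8)
3. A_x = -23  [A is the reflection of B across C]
4. A_y = -27  [A is the reflection of B across C]
   → A = (-23, -27)

A = (-23, -27)
C = (-7, -8)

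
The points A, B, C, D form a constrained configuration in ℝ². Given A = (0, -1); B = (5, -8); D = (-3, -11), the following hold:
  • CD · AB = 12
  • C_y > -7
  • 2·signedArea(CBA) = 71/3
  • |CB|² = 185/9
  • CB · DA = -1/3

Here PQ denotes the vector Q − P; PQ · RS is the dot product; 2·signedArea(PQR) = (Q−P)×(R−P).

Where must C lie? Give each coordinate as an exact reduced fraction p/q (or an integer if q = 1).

C = (2/3, -20/3)

1. C_x = 2/3  [CD · AB = 12 ∩ CB · DA = -1/3]
2. C_y = -20/3  [CD · AB = 12 ∩ CB · DA = -1/3]
   → C = (2/3, -20/3)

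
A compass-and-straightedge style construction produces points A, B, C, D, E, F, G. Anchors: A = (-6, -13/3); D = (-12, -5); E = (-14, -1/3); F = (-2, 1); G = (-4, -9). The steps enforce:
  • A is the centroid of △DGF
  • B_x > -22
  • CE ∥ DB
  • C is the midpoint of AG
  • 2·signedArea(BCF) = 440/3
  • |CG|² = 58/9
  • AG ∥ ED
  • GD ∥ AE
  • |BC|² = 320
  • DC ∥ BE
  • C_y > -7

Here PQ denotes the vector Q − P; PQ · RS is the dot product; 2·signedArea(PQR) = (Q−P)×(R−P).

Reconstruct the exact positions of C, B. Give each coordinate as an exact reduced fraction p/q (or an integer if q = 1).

1. C_x = -5  [C is the midpoint of AG]
2. C_y = -20/3  [C is the midpoint of AG]
   → C = (-5, -20/3)
3. B_x = -21  [DC ∥ BE ∩ CE ∥ DB]
4. B_y = 4/3  [DC ∥ BE ∩ CE ∥ DB]
   → B = (-21, 4/3)

B = (-21, 4/3)
C = (-5, -20/3)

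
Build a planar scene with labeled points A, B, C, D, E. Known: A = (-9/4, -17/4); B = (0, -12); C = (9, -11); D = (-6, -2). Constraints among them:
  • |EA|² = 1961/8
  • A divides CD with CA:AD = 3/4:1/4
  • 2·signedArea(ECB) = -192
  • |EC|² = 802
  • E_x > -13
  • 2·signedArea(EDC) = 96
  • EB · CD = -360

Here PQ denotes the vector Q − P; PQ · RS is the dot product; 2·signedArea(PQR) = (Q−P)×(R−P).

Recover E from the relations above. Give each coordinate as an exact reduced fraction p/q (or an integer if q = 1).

E = (-12, 8)

1. E_x = -12  [EB · CD = -360 ∩ 2·signedArea(ECB) = -192]
2. E_y = 8  [EB · CD = -360 ∩ 2·signedArea(ECB) = -192]
   → E = (-12, 8)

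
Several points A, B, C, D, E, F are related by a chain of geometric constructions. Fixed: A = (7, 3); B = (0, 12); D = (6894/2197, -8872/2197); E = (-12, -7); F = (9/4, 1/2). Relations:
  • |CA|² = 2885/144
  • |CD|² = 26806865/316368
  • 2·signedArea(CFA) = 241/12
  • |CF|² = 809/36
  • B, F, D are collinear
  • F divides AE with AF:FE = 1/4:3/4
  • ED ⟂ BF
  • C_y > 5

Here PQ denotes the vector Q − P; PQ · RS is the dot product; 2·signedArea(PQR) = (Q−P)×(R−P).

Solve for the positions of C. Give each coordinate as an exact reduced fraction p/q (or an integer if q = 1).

1. C_x = 37/12  [line -5/2·x + 19/4·y + -101/6 = 0 ∩ |CF|² = 809/36]
2. C_y = 31/6  [line -5/2·x + 19/4·y + -101/6 = 0 ∩ |CF|² = 809/36]
   → C = (37/12, 31/6)

C = (37/12, 31/6)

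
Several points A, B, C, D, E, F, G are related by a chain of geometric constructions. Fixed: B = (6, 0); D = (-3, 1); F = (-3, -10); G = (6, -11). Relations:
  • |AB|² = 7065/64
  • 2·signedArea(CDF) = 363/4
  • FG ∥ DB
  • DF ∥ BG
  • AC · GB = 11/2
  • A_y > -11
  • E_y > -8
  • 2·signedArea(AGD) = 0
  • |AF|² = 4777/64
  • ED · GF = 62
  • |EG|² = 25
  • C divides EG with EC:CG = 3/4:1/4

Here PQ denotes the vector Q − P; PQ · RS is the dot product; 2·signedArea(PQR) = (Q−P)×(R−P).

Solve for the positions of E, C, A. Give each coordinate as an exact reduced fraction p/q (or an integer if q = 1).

A = (45/8, -21/2)
C = (21/4, -10)
E = (3, -7)

1. E_x = 3  [line 9·x + -1·y + -34 = 0 ∩ |EG|² = 25]
2. E_y = -7  [line 9·x + -1·y + -34 = 0 ∩ |EG|² = 25]
   → E = (3, -7)
3. C_x = 21/4  [C divides EG with EC:CG = 3/4:1/4]
4. C_y = -10  [C divides EG with EC:CG = 3/4:1/4]
   → C = (21/4, -10)
5. A_x = 45/8  [2·signedArea(AGD) = 0 ∩ AC · GB = 11/2]
6. A_y = -21/2  [2·signedArea(AGD) = 0 ∩ AC · GB = 11/2]
   → A = (45/8, -21/2)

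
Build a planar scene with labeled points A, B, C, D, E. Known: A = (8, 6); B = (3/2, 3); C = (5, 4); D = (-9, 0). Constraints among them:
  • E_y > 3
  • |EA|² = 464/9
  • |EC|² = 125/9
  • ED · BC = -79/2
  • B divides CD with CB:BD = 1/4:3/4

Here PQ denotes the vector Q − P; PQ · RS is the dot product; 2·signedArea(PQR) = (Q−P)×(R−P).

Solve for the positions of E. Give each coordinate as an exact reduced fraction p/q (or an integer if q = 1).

E = (4/3, 10/3)

1. E_x = 4/3  [line -7/2·x + -1·y + 8 = 0 ∩ |EC|² = 125/9]
2. E_y = 10/3  [line -7/2·x + -1·y + 8 = 0 ∩ |EC|² = 125/9]
   → E = (4/3, 10/3)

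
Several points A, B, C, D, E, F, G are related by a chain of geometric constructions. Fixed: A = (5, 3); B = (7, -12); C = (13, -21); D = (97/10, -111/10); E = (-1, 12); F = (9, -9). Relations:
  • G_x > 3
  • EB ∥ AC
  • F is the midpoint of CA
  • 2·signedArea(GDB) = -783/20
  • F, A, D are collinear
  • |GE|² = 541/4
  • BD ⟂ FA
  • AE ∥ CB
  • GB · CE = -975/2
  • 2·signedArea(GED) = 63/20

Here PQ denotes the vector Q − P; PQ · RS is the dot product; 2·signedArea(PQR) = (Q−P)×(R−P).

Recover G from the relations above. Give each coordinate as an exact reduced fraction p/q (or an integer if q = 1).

1. G_x = 4  [2·signedArea(GDB) = -783/20 ∩ 2·signedArea(GED) = 63/20]
2. G_y = 3/2  [2·signedArea(GDB) = -783/20 ∩ 2·signedArea(GED) = 63/20]
   → G = (4, 3/2)

G = (4, 3/2)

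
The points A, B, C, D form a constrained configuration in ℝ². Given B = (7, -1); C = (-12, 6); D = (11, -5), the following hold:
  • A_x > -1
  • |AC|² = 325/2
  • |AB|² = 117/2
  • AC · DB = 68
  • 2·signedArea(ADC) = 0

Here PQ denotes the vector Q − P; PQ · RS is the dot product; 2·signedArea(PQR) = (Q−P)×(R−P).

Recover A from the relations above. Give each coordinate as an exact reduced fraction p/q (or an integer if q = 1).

A = (-1/2, 1/2)

1. A_x = -1/2  [2·signedArea(ADC) = 0 ∩ AC · DB = 68]
2. A_y = 1/2  [2·signedArea(ADC) = 0 ∩ AC · DB = 68]
   → A = (-1/2, 1/2)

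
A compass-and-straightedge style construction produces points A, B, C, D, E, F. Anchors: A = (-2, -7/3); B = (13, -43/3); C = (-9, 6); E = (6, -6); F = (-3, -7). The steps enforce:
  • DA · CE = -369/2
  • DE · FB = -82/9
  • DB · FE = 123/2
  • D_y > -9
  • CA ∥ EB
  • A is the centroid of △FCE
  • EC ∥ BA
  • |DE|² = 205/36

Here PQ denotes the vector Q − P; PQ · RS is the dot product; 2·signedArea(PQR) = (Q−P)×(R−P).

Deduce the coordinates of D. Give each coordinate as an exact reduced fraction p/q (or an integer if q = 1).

1. D_x = 11/2  [DE · FB = -82/9 ∩ DA · CE = -369/2]
2. D_y = -25/3  [DE · FB = -82/9 ∩ DA · CE = -369/2]
   → D = (11/2, -25/3)

D = (11/2, -25/3)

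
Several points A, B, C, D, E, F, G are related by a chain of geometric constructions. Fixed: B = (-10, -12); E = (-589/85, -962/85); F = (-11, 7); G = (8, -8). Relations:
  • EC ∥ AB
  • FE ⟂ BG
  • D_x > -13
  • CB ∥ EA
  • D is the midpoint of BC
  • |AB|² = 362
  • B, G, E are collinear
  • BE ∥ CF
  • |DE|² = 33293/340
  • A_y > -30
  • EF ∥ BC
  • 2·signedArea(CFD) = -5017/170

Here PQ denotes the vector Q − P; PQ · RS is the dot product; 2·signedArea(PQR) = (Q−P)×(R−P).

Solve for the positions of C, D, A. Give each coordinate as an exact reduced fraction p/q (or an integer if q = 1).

A = (-243/85, -2519/85)
C = (-1196/85, 537/85)
D = (-1023/85, -483/170)

1. C_x = -1196/85  [BE ∥ CF ∩ EF ∥ BC]
2. C_y = 537/85  [BE ∥ CF ∩ EF ∥ BC]
   → C = (-1196/85, 537/85)
3. D_x = -1023/85  [D is the midpoint of BC]
4. D_y = -483/170  [D is the midpoint of BC]
   → D = (-1023/85, -483/170)
5. A_x = -243/85  [EC ∥ AB ∩ CB ∥ EA]
6. A_y = -2519/85  [EC ∥ AB ∩ CB ∥ EA]
   → A = (-243/85, -2519/85)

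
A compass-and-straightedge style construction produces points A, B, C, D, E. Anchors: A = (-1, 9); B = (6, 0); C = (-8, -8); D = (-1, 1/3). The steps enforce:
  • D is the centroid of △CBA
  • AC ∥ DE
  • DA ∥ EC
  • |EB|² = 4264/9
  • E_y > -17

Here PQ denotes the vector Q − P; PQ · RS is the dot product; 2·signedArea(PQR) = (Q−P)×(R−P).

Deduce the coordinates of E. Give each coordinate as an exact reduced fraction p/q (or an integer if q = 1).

1. E_x = -8  [DA ∥ EC ∩ AC ∥ DE]
2. E_y = -50/3  [DA ∥ EC ∩ AC ∥ DE]
   → E = (-8, -50/3)

E = (-8, -50/3)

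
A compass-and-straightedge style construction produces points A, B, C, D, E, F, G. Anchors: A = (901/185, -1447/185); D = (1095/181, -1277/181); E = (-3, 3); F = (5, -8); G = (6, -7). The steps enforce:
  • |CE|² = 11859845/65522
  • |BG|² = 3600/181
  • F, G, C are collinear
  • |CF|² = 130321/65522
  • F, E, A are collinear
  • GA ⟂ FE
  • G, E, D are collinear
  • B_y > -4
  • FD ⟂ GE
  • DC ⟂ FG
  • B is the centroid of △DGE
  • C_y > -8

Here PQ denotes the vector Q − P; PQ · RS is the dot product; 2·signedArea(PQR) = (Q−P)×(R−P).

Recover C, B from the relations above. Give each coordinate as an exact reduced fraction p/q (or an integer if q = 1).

1. C_x = 2171/362  [F, G, C are collinear ∩ DC ⟂ FG]
2. C_y = -2535/362  [F, G, C are collinear ∩ DC ⟂ FG]
   → C = (2171/362, -2535/362)
3. B_x = 546/181  [B is the centroid of △DGE]
4. B_y = -667/181  [B is the centroid of △DGE]
   → B = (546/181, -667/181)

B = (546/181, -667/181)
C = (2171/362, -2535/362)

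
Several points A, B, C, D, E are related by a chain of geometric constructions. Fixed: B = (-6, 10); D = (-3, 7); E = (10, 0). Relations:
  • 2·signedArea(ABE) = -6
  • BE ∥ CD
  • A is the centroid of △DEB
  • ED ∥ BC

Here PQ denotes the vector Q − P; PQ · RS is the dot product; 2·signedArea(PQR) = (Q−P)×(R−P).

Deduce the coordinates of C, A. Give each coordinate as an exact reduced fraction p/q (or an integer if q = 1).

A = (1/3, 17/3)
C = (-19, 17)

1. C_x = -19  [BE ∥ CD ∩ ED ∥ BC]
2. C_y = 17  [BE ∥ CD ∩ ED ∥ BC]
   → C = (-19, 17)
3. A_x = 1/3  [A is the centroid of △DEB]
4. A_y = 17/3  [A is the centroid of △DEB]
   → A = (1/3, 17/3)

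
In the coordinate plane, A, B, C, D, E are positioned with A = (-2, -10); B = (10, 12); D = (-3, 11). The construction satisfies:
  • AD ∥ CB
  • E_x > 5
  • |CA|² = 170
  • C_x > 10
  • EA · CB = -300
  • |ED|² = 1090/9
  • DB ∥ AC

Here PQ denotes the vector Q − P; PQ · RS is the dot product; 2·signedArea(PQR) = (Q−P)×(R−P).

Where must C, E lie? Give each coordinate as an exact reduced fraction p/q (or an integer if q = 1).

1. C_x = 11  [AD ∥ CB ∩ DB ∥ AC]
2. C_y = -9  [AD ∥ CB ∩ DB ∥ AC]
   → C = (11, -9)
3. E_x = 6  [line 1·x + -21·y + 92 = 0 ∩ |ED|² = 1090/9]
4. E_y = 14/3  [line 1·x + -21·y + 92 = 0 ∩ |ED|² = 1090/9]
   → E = (6, 14/3)

C = (11, -9)
E = (6, 14/3)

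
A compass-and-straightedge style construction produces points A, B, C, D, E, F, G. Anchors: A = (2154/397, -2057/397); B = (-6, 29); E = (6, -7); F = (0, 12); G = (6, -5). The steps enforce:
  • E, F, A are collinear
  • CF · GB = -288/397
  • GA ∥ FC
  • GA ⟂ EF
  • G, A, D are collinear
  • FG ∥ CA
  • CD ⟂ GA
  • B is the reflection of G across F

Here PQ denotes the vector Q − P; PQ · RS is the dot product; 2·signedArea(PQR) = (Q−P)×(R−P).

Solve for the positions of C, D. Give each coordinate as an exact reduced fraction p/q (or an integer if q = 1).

1. C_x = -228/397  [FG ∥ CA ∩ GA ∥ FC]
2. C_y = 4692/397  [FG ∥ CA ∩ GA ∥ FC]
   → C = (-228/397, 4692/397)
3. D_x = 1926/397  [G, A, D are collinear ∩ CD ⟂ GA]
4. D_y = -2129/397  [G, A, D are collinear ∩ CD ⟂ GA]
   → D = (1926/397, -2129/397)

C = (-228/397, 4692/397)
D = (1926/397, -2129/397)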